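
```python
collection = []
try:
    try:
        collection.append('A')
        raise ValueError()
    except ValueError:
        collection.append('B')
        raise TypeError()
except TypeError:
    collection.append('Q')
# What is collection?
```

Step-by-step execution trace:
1. Inner try: `collection.append('A')` → collection = ['A'].
2. `raise ValueError()` raises ValueError.
3. Inner `except ValueError` matches → `collection.append('B')` → collection = ['A', 'B'].
4. `raise TypeError()` raises TypeError; propagates to outer try.
5. Outer `except TypeError` matches → `collection.append('Q')` → collection = ['A', 'B', 'Q'].
Result: ['A', 'B', 'Q']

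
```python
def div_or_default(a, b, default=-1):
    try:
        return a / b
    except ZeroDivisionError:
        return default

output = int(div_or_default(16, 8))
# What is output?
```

Step-by-step execution trace:
1. `div_or_default(16, 8)` enters try: `return 16 / 8` → returns 2.0. No exception raised.
2. `except ZeroDivisionError` is skipped.
3. `int(2.0)` → 2 → output = 2.
Result: 2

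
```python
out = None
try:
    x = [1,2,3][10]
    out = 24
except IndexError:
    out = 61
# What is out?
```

Step-by-step execution trace:
1. `x = [1,2,3][10]` raises IndexError.
2. `out = 24` is not reached.
3. `except IndexError` matches → out = 61.
Result: 61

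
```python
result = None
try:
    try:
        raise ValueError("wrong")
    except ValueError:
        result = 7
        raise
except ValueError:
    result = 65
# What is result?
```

Step-by-step execution trace:
1. Inner try: `raise ValueError("wrong")` raises ValueError.
2. Inner `except ValueError` matches → result = 7.
3. bare `raise` re-raises the same ValueError.
4. Outer `except ValueError` matches → result = 65.
Result: 65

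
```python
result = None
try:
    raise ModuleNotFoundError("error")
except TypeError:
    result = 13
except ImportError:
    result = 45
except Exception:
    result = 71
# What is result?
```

Step-by-step execution trace:
1. `raise ModuleNotFoundError(...)` raises ModuleNotFoundError.
2. `except TypeError` does not match (ModuleNotFoundError is not a subclass of TypeError); skipped.
3. `except ImportError` matches (ModuleNotFoundError is a subclass of ImportError) → result = 45.
4. `except Exception` is not reached.
Result: 45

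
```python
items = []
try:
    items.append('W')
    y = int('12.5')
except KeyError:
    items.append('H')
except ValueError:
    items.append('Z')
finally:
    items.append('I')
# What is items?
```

Step-by-step execution trace:
1. try: `items.append('W')` → items = ['W'].
2. `y = int('12.5')` raises ValueError.
3. `except KeyError` does not match ValueError; skipped.
4. `except ValueError` matches → `items.append('Z')` → items = ['W', 'Z'].
5. finally always runs: `items.append('I')` → items = ['W', 'Z', 'I'].
Result: ['W', 'Z', 'I']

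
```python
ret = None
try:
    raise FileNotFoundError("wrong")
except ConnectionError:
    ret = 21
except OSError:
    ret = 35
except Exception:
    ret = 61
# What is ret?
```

Step-by-step execution trace:
1. `raise FileNotFoundError(...)` raises FileNotFoundError.
2. `except ConnectionError` does not match (FileNotFoundError is not a subclass of ConnectionError); skipped.
3. `except OSError` matches (FileNotFoundError is a subclass of OSError) → ret = 35.
4. `except Exception` is not reached.
Result: 35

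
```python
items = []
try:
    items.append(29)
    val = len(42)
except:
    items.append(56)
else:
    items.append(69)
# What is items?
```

Step-by-step execution trace:
1. try: `items.append(29)` → items = [29].
2. `val = len(42)` raises TypeError.
3. bare `except` matches → `items.append(56)` → items = [29, 56].
4. `else` is skipped (an exception was raised).
Result: [29, 56]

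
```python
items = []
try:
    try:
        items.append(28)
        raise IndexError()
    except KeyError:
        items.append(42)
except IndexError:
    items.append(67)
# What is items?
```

Step-by-step execution trace:
1. Inner try: `items.append(28)` → items = [28].
2. `raise IndexError()` raises IndexError.
3. Inner `except KeyError` does not match IndexError; exception propagates to outer try.
4. Outer `except IndexError` matches → `items.append(67)` → items = [28, 67].
Result: [28, 67]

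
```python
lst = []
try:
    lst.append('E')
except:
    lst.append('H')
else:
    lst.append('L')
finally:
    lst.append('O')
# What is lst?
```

Step-by-step execution trace:
1. try: `lst.append('E')` → lst = ['E']. No exception raised.
2. `except` is skipped.
3. `else` runs: `lst.append('L')` → lst = ['E', 'L'].
4. `finally` always runs: `lst.append('O')` → lst = ['E', 'L', 'O'].
Result: ['E', 'L', 'O']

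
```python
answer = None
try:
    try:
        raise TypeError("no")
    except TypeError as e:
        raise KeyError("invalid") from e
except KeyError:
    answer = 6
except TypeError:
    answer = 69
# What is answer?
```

Step-by-step execution trace:
1. Inner try raises TypeError; inner `except TypeError as e` catches it.
2. `raise KeyError(...) from e` raises KeyError (TypeError is attached as __cause__, but only KeyError is active).
3. Outer `except KeyError` matches → answer = 6.
4. `except TypeError` is not reached.
Result: 6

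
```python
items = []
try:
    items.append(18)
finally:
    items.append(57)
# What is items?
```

Step-by-step execution trace:
1. try: `items.append(18)` → items = [18].
2. The try body completes without raising.
3. finally always runs: `items.append(57)` → items = [18, 57].
Result: [18, 57]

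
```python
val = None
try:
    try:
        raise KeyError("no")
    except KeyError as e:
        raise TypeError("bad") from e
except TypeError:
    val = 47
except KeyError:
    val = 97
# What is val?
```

Step-by-step execution trace:
1. Inner try raises KeyError; inner `except KeyError as e` catches it.
2. `raise TypeError(...) from e` raises TypeError (KeyError is attached as __cause__, but only TypeError is active).
3. Outer `except TypeError` matches → val = 47.
4. `except KeyError` is not reached.
Result: 47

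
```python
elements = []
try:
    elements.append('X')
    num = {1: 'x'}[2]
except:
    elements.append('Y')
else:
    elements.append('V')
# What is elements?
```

Step-by-step execution trace:
1. try: `elements.append('X')` → elements = ['X'].
2. `num = {1: 'x'}[2]` raises KeyError.
3. bare `except` matches → `elements.append('Y')` → elements = ['X', 'Y'].
4. `else` is skipped (an exception was raised).
Result: ['X', 'Y']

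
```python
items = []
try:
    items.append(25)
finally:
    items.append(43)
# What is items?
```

Step-by-step execution trace:
1. try: `items.append(25)` → items = [25].
2. The try body completes without raising.
3. finally always runs: `items.append(43)` → items = [25, 43].
Result: [25, 43]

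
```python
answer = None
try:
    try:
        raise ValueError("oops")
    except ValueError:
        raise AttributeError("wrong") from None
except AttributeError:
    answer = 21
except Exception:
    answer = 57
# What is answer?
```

Step-by-step execution trace:
1. Inner try raises ValueError; inner `except ValueError` catches it.
2. `raise AttributeError(...) from None` raises AttributeError (from None suppresses __context__, but the active exception is still AttributeError).
3. Outer `except AttributeError` matches → answer = 21.
4. `except Exception` is not reached.
Result: 21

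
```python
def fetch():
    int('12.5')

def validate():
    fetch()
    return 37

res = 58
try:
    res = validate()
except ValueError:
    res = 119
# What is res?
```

Step-by-step execution trace:
1. res starts at 58.
2. try: `validate()` calls `fetch()`.
3. `fetch()` evaluates `int('12.5')`, which raises ValueError; it propagates through validate (uncaught).
4. `return 37` in validate is not reached; the assignment to res does not complete.
5. `except ValueError` matches → res = 119.
Result: 119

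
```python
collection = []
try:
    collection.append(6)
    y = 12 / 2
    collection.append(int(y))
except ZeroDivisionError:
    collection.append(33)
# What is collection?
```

Step-by-step execution trace:
1. try: `collection.append(6)` → collection = [6].
2. `y = 12 / 2` → y = 6.0. No exception raised.
3. `collection.append(int(y))` → collection = [6, 6].
4. `except ZeroDivisionError` is skipped (no exception was raised).
Result: [6, 6]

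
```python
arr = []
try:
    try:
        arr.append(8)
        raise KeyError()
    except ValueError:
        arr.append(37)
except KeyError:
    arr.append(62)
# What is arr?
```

Step-by-step execution trace:
1. Inner try: `arr.append(8)` → arr = [8].
2. `raise KeyError()` raises KeyError.
3. Inner `except ValueError` does not match KeyError; exception propagates to outer try.
4. Outer `except KeyError` matches → `arr.append(62)` → arr = [8, 62].
Result: [8, 62]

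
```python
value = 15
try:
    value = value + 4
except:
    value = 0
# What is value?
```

Step-by-step execution trace:
1. value starts at 15.
2. try: `value = value + 4` → value = 19. No exception raised.
3. `except` is skipped.
Result: 19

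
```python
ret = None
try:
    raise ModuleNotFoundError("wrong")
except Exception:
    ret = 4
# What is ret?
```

Step-by-step execution trace:
1. `raise ModuleNotFoundError(...)` raises ModuleNotFoundError.
2. `except Exception` matches (ModuleNotFoundError is a subclass of Exception) → ret = 4.
Result: 4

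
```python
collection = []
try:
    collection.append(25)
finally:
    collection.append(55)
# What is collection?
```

Step-by-step execution trace:
1. try: `collection.append(25)` → collection = [25].
2. The try body completes without raising.
3. finally always runs: `collection.append(55)` → collection = [25, 55].
Result: [25, 55]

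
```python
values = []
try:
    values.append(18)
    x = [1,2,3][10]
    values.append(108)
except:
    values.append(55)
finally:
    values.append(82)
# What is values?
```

Step-by-step execution trace:
1. try: `values.append(18)` → values = [18].
2. `x = [1,2,3][10]` raises IndexError; `values.append(108)` is not reached.
3. bare `except` matches → `values.append(55)` → values = [18, 55].
4. finally always runs: `values.append(82)` → values = [18, 55, 82].
Result: [18, 55, 82]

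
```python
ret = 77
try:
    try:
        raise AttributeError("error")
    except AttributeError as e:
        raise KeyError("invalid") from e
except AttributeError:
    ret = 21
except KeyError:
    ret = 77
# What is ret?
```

Step-by-step execution trace:
1. Inner try raises AttributeError; inner `except AttributeError as e` catches it.
2. `raise KeyError(...) from e` raises KeyError (AttributeError is attached as __cause__, but only KeyError is active).
3. Outer `except AttributeError` does not match KeyError; skipped.
4. Outer `except KeyError` matches → ret = 77.
Result: 77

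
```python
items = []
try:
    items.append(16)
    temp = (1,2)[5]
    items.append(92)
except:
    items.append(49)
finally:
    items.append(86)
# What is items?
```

Step-by-step execution trace:
1. try: `items.append(16)` → items = [16].
2. `temp = (1,2)[5]` raises IndexError; `items.append(92)` is not reached.
3. bare `except` matches → `items.append(49)` → items = [16, 49].
4. finally always runs: `items.append(86)` → items = [16, 49, 86].
Result: [16, 49, 86]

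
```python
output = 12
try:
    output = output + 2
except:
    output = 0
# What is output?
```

Step-by-step execution trace:
1. output starts at 12.
2. try: `output = output + 2` → output = 14. No exception raised.
3. `except` is skipped.
Result: 14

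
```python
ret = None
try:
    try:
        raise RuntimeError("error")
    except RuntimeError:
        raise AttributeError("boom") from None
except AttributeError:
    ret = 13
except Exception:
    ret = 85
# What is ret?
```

Step-by-step execution trace:
1. Inner try raises RuntimeError; inner `except RuntimeError` catches it.
2. `raise AttributeError(...) from None` raises AttributeError (from None suppresses __context__, but the active exception is still AttributeError).
3. Outer `except AttributeError` matches → ret = 13.
4. `except Exception` is not reached.
Result: 13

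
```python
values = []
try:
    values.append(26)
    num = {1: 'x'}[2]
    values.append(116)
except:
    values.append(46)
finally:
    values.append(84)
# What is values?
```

Step-by-step execution trace:
1. try: `values.append(26)` → values = [26].
2. `num = {1: 'x'}[2]` raises KeyError; `values.append(116)` is not reached.
3. bare `except` matches → `values.append(46)` → values = [26, 46].
4. finally always runs: `values.append(84)` → values = [26, 46, 84].
Result: [26, 46, 84]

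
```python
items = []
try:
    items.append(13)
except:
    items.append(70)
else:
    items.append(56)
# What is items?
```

Step-by-step execution trace:
1. try: `items.append(13)` → items = [13]. No exception raised.
2. `except` is skipped.
3. `else` runs (try completed without exception): `items.append(56)` → items = [13, 56].
Result: [13, 56]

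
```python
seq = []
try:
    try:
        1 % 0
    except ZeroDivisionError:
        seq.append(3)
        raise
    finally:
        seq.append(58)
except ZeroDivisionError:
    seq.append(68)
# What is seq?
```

Step-by-step execution trace:
1. Inner try: `1 % 0` raises ZeroDivisionError.
2. Inner `except ZeroDivisionError` matches → `seq.append(3)` → seq = [3].
3. bare `raise` re-raises ZeroDivisionError.
4. Inner `finally` runs during unwinding: `seq.append(58)` → seq = [3, 58].
5. Outer `except ZeroDivisionError` matches → `seq.append(68)` → seq = [3, 58, 68].
Result: [3, 58, 68]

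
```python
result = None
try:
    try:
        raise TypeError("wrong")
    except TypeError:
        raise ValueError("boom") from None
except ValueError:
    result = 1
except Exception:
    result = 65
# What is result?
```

Step-by-step execution trace:
1. Inner try raises TypeError; inner `except TypeError` catches it.
2. `raise ValueError(...) from None` raises ValueError (from None suppresses __context__, but the active exception is still ValueError).
3. Outer `except ValueError` matches → result = 1.
4. `except Exception` is not reached.
Result: 1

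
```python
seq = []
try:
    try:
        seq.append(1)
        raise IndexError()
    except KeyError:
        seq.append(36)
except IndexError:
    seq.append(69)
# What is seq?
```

Step-by-step execution trace:
1. Inner try: `seq.append(1)` → seq = [1].
2. `raise IndexError()` raises IndexError.
3. Inner `except KeyError` does not match IndexError; exception propagates to outer try.
4. Outer `except IndexError` matches → `seq.append(69)` → seq = [1, 69].
Result: [1, 69]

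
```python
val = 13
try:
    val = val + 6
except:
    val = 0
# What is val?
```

Step-by-step execution trace:
1. val starts at 13.
2. try: `val = val + 6` → val = 19. No exception raised.
3. `except` is skipped.
Result: 19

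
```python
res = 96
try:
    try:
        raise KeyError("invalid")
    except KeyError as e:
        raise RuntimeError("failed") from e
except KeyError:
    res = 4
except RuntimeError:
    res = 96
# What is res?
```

Step-by-step execution trace:
1. Inner try raises KeyError; inner `except KeyError as e` catches it.
2. `raise RuntimeError(...) from e` raises RuntimeError (KeyError is attached as __cause__, but only RuntimeError is active).
3. Outer `except KeyError` does not match RuntimeError; skipped.
4. Outer `except RuntimeError` matches → res = 96.
Result: 96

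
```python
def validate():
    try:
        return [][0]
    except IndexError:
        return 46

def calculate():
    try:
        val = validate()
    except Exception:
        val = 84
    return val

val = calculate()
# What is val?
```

Step-by-step execution trace:
1. `calculate()` calls `validate()`.
2. In validate: `[][0]` raises IndexError; `except IndexError` catches it → returns 46.
3. In calculate: `val = validate()` → val = 46. No exception reaches calculate.
4. `except Exception` is skipped; calculate returns 46.
5. val = 46.
Result: 46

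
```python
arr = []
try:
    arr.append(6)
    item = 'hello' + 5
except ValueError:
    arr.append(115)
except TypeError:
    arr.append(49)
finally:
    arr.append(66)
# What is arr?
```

Step-by-step execution trace:
1. try: `arr.append(6)` → arr = [6].
2. `item = 'hello' + 5` raises TypeError.
3. `except ValueError` does not match TypeError; skipped.
4. `except TypeError` matches → `arr.append(49)` → arr = [6, 49].
5. finally always runs: `arr.append(66)` → arr = [6, 49, 66].
Result: [6, 49, 66]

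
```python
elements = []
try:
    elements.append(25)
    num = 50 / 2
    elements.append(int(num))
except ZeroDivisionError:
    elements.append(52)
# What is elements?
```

Step-by-step execution trace:
1. try: `elements.append(25)` → elements = [25].
2. `num = 50 / 2` → num = 25.0. No exception raised.
3. `elements.append(int(num))` → elements = [25, 25].
4. `except ZeroDivisionError` is skipped (no exception was raised).
Result: [25, 25]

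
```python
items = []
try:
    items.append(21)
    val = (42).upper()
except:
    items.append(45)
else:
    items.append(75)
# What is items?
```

Step-by-step execution trace:
1. try: `items.append(21)` → items = [21].
2. `val = (42).upper()` raises AttributeError.
3. bare `except` matches → `items.append(45)` → items = [21, 45].
4. `else` is skipped (an exception was raised).
Result: [21, 45]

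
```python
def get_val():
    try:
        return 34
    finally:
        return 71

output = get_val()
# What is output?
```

Step-by-step execution trace:
1. `get_val()` enters try: `return 34` sets pending return value 34.
2. Before returning, `finally: return 71` runs and overrides the pending return.
3. get_val() returns 71 → output = 71.
Result: 71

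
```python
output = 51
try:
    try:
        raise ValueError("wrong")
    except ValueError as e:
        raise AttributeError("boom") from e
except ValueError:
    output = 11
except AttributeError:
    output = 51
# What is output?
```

Step-by-step execution trace:
1. Inner try raises ValueError; inner `except ValueError as e` catches it.
2. `raise AttributeError(...) from e` raises AttributeError (ValueError is attached as __cause__, but only AttributeError is active).
3. Outer `except ValueError` does not match AttributeError; skipped.
4. Outer `except AttributeError` matches → output = 51.
Result: 51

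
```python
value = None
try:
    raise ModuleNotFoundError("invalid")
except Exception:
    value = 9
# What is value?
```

Step-by-step execution trace:
1. `raise ModuleNotFoundError(...)` raises ModuleNotFoundError.
2. `except Exception` matches (ModuleNotFoundError is a subclass of Exception) → value = 9.
Result: 9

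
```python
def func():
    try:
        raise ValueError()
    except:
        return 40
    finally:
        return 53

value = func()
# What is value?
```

Step-by-step execution trace:
1. `func()` enters try: `raise ValueError()` raises ValueError.
2. bare `except` matches → `return 40` sets pending return value 40.
3. Before returning, `finally: return 53` runs and overrides the pending return.
4. func() returns 53 → value = 53.
Result: 53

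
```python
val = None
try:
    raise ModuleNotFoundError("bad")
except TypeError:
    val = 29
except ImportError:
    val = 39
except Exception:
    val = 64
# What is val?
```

Step-by-step execution trace:
1. `raise ModuleNotFoundError(...)` raises ModuleNotFoundError.
2. `except TypeError` does not match (ModuleNotFoundError is not a subclass of TypeError); skipped.
3. `except ImportError` matches (ModuleNotFoundError is a subclass of ImportError) → val = 39.
4. `except Exception` is not reached.
Result: 39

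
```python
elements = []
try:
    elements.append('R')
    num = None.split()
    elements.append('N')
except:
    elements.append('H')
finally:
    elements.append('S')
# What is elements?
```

Step-by-step execution trace:
1. try: `elements.append('R')` → elements = ['R'].
2. `num = None.split()` raises AttributeError; `elements.append('N')` is not reached.
3. bare `except` matches → `elements.append('H')` → elements = ['R', 'H'].
4. finally always runs: `elements.append('S')` → elements = ['R', 'H', 'S'].
Result: ['R', 'H', 'S']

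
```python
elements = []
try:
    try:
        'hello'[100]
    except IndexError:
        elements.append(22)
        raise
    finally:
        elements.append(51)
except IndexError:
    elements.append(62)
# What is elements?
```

Step-by-step execution trace:
1. Inner try: `'hello'[100]` raises IndexError.
2. Inner `except IndexError` matches → `elements.append(22)` → elements = [22].
3. bare `raise` re-raises IndexError.
4. Inner `finally` runs during unwinding: `elements.append(51)` → elements = [22, 51].
5. Outer `except IndexError` matches → `elements.append(62)` → elements = [22, 51, 62].
Result: [22, 51, 62]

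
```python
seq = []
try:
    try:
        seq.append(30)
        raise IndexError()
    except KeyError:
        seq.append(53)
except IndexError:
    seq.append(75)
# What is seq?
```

Step-by-step execution trace:
1. Inner try: `seq.append(30)` → seq = [30].
2. `raise IndexError()` raises IndexError.
3. Inner `except KeyError` does not match IndexError; exception propagates to outer try.
4. Outer `except IndexError` matches → `seq.append(75)` → seq = [30, 75].
Result: [30, 75]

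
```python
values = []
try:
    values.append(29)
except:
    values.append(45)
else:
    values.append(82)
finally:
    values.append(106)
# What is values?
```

Step-by-step execution trace:
1. try: `values.append(29)` → values = [29]. No exception raised.
2. `except` is skipped.
3. `else` runs: `values.append(82)` → values = [29, 82].
4. `finally` always runs: `values.append(106)` → values = [29, 82, 106].
Result: [29, 82, 106]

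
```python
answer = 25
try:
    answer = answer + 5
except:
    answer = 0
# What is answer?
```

Step-by-step execution trace:
1. answer starts at 25.
2. try: `answer = answer + 5` → answer = 30. No exception raised.
3. `except` is skipped.
Result: 30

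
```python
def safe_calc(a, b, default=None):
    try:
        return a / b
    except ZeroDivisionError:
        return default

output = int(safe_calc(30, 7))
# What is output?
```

Step-by-step execution trace:
1. `safe_calc(30, 7)` enters try: `return 30 / 7` → returns 4.285714285714286. No exception raised.
2. `except ZeroDivisionError` is skipped.
3. `int(4.285714285714286)` → 4 → output = 4.
Result: 4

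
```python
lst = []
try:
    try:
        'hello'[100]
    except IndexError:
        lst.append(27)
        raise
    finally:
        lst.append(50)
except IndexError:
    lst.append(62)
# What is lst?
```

Step-by-step execution trace:
1. Inner try: `'hello'[100]` raises IndexError.
2. Inner `except IndexError` matches → `lst.append(27)` → lst = [27].
3. bare `raise` re-raises IndexError.
4. Inner `finally` runs during unwinding: `lst.append(50)` → lst = [27, 50].
5. Outer `except IndexError` matches → `lst.append(62)` → lst = [27, 50, 62].
Result: [27, 50, 62]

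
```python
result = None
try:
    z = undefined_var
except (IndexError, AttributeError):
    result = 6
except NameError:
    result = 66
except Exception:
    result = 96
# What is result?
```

Step-by-step execution trace:
1. `z = undefined_var` raises NameError.
2. `except (IndexError, AttributeError)` does not match NameError; skipped.
3. `except NameError` matches (exact type match) → result = 66.
4. `except Exception` is not reached.
Result: 66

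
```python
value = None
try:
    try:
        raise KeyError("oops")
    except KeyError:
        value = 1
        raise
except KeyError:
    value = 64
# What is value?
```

Step-by-step execution trace:
1. Inner try: `raise KeyError("oops")` raises KeyError.
2. Inner `except KeyError` matches → value = 1.
3. bare `raise` re-raises the same KeyError.
4. Outer `except KeyError` matches → value = 64.
Result: 64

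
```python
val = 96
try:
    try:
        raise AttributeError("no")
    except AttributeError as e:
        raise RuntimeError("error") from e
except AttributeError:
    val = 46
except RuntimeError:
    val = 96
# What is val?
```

Step-by-step execution trace:
1. Inner try raises AttributeError; inner `except AttributeError as e` catches it.
2. `raise RuntimeError(...) from e` raises RuntimeError (AttributeError is attached as __cause__, but only RuntimeError is active).
3. Outer `except AttributeError` does not match RuntimeError; skipped.
4. Outer `except RuntimeError` matches → val = 96.
Result: 96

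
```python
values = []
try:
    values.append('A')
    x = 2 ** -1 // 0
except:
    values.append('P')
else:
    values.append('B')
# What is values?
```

Step-by-step execution trace:
1. try: `values.append('A')` → values = ['A'].
2. `x = 2 ** -1 // 0` raises ZeroDivisionError.
3. bare `except` matches → `values.append('P')` → values = ['A', 'P'].
4. `else` is skipped (an exception was raised).
Result: ['A', 'P']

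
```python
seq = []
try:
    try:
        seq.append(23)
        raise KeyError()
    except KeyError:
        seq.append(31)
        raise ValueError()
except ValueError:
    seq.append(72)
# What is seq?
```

Step-by-step execution trace:
1. Inner try: `seq.append(23)` → seq = [23].
2. `raise KeyError()` raises KeyError.
3. Inner `except KeyError` matches → `seq.append(31)` → seq = [23, 31].
4. `raise ValueError()` raises ValueError; propagates to outer try.
5. Outer `except ValueError` matches → `seq.append(72)` → seq = [23, 31, 72].
Result: [23, 31, 72]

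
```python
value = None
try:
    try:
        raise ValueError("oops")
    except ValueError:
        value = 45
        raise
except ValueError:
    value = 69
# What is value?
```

Step-by-step execution trace:
1. Inner try: `raise ValueError("oops")` raises ValueError.
2. Inner `except ValueError` matches → value = 45.
3. bare `raise` re-raises the same ValueError.
4. Outer `except ValueError` matches → value = 69.
Result: 69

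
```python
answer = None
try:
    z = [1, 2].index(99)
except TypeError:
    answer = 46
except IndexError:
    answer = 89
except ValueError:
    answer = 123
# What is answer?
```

Step-by-step execution trace:
1. `z = [1, 2].index(99)` raises ValueError.
2. `except TypeError` does not match ValueError; skipped.
3. `except IndexError` does not match ValueError; skipped.
4. `except ValueError` matches → answer = 123.
Result: 123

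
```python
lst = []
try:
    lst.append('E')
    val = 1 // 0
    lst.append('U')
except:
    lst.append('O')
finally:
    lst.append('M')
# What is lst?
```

Step-by-step execution trace:
1. try: `lst.append('E')` → lst = ['E'].
2. `val = 1 // 0` raises ZeroDivisionError; `lst.append('U')` is not reached.
3. bare `except` matches → `lst.append('O')` → lst = ['E', 'O'].
4. finally always runs: `lst.append('M')` → lst = ['E', 'O', 'M'].
Result: ['E', 'O', 'M']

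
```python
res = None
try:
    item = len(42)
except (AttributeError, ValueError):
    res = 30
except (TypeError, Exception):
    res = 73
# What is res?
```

Step-by-step execution trace:
1. `item = len(42)` raises TypeError.
2. `except (AttributeError, ValueError)` does not match TypeError; skipped.
3. `except (TypeError, Exception)` matches (TypeError is in the tuple) → res = 73.
Result: 73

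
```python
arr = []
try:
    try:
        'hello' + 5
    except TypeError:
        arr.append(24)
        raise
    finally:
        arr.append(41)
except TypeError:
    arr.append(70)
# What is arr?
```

Step-by-step execution trace:
1. Inner try: `'hello' + 5` raises TypeError.
2. Inner `except TypeError` matches → `arr.append(24)` → arr = [24].
3. bare `raise` re-raises TypeError.
4. Inner `finally` runs during unwinding: `arr.append(41)` → arr = [24, 41].
5. Outer `except TypeError` matches → `arr.append(70)` → arr = [24, 41, 70].
Result: [24, 41, 70]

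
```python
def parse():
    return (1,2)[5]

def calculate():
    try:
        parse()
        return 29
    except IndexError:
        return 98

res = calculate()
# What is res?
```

Step-by-step execution trace:
1. `calculate()` calls `parse()`.
2. `parse()` evaluates `(1,2)[5]`, which raises IndexError; it propagates to the caller.
3. `return 29` is not reached.
4. `except IndexError` in calculate matches → returns 98.
5. res = 98.
Result: 98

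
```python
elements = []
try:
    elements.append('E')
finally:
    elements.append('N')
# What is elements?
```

Step-by-step execution trace:
1. try: `elements.append('E')` → elements = ['E'].
2. The try body completes without raising.
3. finally always runs: `elements.append('N')` → elements = ['E', 'N'].
Result: ['E', 'N']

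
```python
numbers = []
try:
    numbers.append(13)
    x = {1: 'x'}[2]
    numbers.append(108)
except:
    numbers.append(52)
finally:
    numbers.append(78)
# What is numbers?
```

Step-by-step execution trace:
1. try: `numbers.append(13)` → numbers = [13].
2. `x = {1: 'x'}[2]` raises KeyError; `numbers.append(108)` is not reached.
3. bare `except` matches → `numbers.append(52)` → numbers = [13, 52].
4. finally always runs: `numbers.append(78)` → numbers = [13, 52, 78].
Result: [13, 52, 78]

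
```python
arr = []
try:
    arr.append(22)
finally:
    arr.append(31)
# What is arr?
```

Step-by-step execution trace:
1. try: `arr.append(22)` → arr = [22].
2. The try body completes without raising.
3. finally always runs: `arr.append(31)` → arr = [22, 31].
Result: [22, 31]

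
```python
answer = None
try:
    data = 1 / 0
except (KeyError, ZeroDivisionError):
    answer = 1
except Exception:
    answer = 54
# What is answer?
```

Step-by-step execution trace:
1. `data = 1 / 0` raises ZeroDivisionError.
2. `except (KeyError, ZeroDivisionError)` matches (ZeroDivisionError is in the tuple) → answer = 1.
3. `except Exception` is not reached.
Result: 1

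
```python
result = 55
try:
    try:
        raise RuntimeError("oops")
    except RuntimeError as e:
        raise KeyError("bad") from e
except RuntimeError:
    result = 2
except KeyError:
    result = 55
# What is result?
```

Step-by-step execution trace:
1. Inner try raises RuntimeError; inner `except RuntimeError as e` catches it.
2. `raise KeyError(...) from e` raises KeyError (RuntimeError is attached as __cause__, but only KeyError is active).
3. Outer `except RuntimeError` does not match KeyError; skipped.
4. Outer `except KeyError` matches → result = 55.
Result: 55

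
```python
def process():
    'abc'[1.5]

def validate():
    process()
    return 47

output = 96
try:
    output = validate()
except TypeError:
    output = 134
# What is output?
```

Step-by-step execution trace:
1. output starts at 96.
2. try: `validate()` calls `process()`.
3. `process()` evaluates `'abc'[1.5]`, which raises TypeError; it propagates through validate (uncaught).
4. `return 47` in validate is not reached; the assignment to output does not complete.
5. `except TypeError` matches → output = 134.
Result: 134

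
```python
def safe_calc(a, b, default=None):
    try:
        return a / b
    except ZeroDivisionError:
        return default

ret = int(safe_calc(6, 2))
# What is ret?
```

Step-by-step execution trace:
1. `safe_calc(6, 2)` enters try: `return 6 / 2` → returns 3.0. No exception raised.
2. `except ZeroDivisionError` is skipped.
3. `int(3.0)` → 3 → ret = 3.
Result: 3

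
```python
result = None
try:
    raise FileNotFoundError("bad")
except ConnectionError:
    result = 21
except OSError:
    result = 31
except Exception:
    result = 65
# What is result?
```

Step-by-step execution trace:
1. `raise FileNotFoundError(...)` raises FileNotFoundError.
2. `except ConnectionError` does not match (FileNotFoundError is not a subclass of ConnectionError); skipped.
3. `except OSError` matches (FileNotFoundError is a subclass of OSError) → result = 31.
4. `except Exception` is not reached.
Result: 31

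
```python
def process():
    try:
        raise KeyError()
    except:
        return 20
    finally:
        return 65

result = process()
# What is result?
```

Step-by-step execution trace:
1. `process()` enters try: `raise KeyError()` raises KeyError.
2. bare `except` matches → `return 20` sets pending return value 20.
3. Before returning, `finally: return 65` runs and overrides the pending return.
4. process() returns 65 → result = 65.
Result: 65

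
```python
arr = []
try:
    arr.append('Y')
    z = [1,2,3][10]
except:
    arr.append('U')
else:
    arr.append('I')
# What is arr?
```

Step-by-step execution trace:
1. try: `arr.append('Y')` → arr = ['Y'].
2. `z = [1,2,3][10]` raises IndexError.
3. bare `except` matches → `arr.append('U')` → arr = ['Y', 'U'].
4. `else` is skipped (an exception was raised).
Result: ['Y', 'U']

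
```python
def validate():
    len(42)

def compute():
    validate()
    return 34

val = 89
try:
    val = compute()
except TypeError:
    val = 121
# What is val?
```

Step-by-step execution trace:
1. val starts at 89.
2. try: `compute()` calls `validate()`.
3. `validate()` evaluates `len(42)`, which raises TypeError; it propagates through compute (uncaught).
4. `return 34` in compute is not reached; the assignment to val does not complete.
5. `except TypeError` matches → val = 121.
Result: 121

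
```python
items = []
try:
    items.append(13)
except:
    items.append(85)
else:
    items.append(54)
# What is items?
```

Step-by-step execution trace:
1. try: `items.append(13)` → items = [13]. No exception raised.
2. `except` is skipped.
3. `else` runs (try completed without exception): `items.append(54)` → items = [13, 54].
Result: [13, 54]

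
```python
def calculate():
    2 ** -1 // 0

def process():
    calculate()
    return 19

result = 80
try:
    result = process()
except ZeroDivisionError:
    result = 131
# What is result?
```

Step-by-step execution trace:
1. result starts at 80.
2. try: `process()` calls `calculate()`.
3. `calculate()` evaluates `2 ** -1 // 0`, which raises ZeroDivisionError; it propagates through process (uncaught).
4. `return 19` in process is not reached; the assignment to result does not complete.
5. `except ZeroDivisionError` matches → result = 131.
Result: 131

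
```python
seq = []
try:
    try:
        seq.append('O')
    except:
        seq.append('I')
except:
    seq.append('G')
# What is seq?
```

Step-by-step execution trace:
1. Inner try: `seq.append('O')` → seq = ['O']. No exception raised.
2. Inner `except` is skipped.
3. Inner try completes normally; outer `except` is skipped.
Result: ['O']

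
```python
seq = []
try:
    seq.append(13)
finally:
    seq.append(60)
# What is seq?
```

Step-by-step execution trace:
1. try: `seq.append(13)` → seq = [13].
2. The try body completes without raising.
3. finally always runs: `seq.append(60)` → seq = [13, 60].
Result: [13, 60]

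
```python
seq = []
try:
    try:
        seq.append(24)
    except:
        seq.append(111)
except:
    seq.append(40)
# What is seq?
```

Step-by-step execution trace:
1. Inner try: `seq.append(24)` → seq = [24]. No exception raised.
2. Inner `except` is skipped.
3. Inner try completes normally; outer `except` is skipped.
Result: [24]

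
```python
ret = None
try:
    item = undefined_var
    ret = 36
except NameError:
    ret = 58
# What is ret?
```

Step-by-step execution trace:
1. `item = undefined_var` raises NameError.
2. `ret = 36` is not reached.
3. `except NameError` matches → ret = 58.
Result: 58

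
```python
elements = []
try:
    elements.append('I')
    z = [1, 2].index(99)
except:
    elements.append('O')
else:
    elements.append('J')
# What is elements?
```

Step-by-step execution trace:
1. try: `elements.append('I')` → elements = ['I'].
2. `z = [1, 2].index(99)` raises ValueError.
3. bare `except` matches → `elements.append('O')` → elements = ['I', 'O'].
4. `else` is skipped (an exception was raised).
Result: ['I', 'O']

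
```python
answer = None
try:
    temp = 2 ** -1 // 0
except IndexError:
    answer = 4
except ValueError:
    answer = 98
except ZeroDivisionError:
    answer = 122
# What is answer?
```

Step-by-step execution trace:
1. `temp = 2 ** -1 // 0` raises ZeroDivisionError.
2. `except IndexError` does not match ZeroDivisionError; skipped.
3. `except ValueError` does not match ZeroDivisionError; skipped.
4. `except ZeroDivisionError` matches → answer = 122.
Result: 122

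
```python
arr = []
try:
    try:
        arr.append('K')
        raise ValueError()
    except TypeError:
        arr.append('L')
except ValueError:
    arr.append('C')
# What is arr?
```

Step-by-step execution trace:
1. Inner try: `arr.append('K')` → arr = ['K'].
2. `raise ValueError()` raises ValueError.
3. Inner `except TypeError` does not match ValueError; exception propagates to outer try.
4. Outer `except ValueError` matches → `arr.append('C')` → arr = ['K', 'C'].
Result: ['K', 'C']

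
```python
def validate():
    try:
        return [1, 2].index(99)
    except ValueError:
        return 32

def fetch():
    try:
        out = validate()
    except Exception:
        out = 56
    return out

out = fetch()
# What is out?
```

Step-by-step execution trace:
1. `fetch()` calls `validate()`.
2. In validate: `[1, 2].index(99)` raises ValueError; `except ValueError` catches it → returns 32.
3. In fetch: `out = validate()` → out = 32. No exception reaches fetch.
4. `except Exception` is skipped; fetch returns 32.
5. out = 32.
Result: 32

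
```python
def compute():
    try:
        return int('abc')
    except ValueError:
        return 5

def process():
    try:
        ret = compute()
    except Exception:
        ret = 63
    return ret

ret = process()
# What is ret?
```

Step-by-step execution trace:
1. `process()` calls `compute()`.
2. In compute: `int('abc')` raises ValueError; `except ValueError` catches it → returns 5.
3. In process: `ret = compute()` → ret = 5. No exception reaches process.
4. `except Exception` is skipped; process returns 5.
5. ret = 5.
Result: 5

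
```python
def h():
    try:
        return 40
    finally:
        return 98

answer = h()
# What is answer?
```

Step-by-step execution trace:
1. `h()` enters try: `return 40` sets pending return value 40.
2. Before returning, `finally: return 98` runs and overrides the pending return.
3. h() returns 98 → answer = 98.
Result: 98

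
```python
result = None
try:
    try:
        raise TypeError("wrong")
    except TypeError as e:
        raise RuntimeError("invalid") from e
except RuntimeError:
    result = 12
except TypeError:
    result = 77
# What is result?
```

Step-by-step execution trace:
1. Inner try raises TypeError; inner `except TypeError as e` catches it.
2. `raise RuntimeError(...) from e` raises RuntimeError (TypeError is attached as __cause__, but only RuntimeError is active).
3. Outer `except RuntimeError` matches → result = 12.
4. `except TypeError` is not reached.
Result: 12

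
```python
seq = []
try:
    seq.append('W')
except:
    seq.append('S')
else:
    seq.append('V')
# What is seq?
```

Step-by-step execution trace:
1. try: `seq.append('W')` → seq = ['W']. No exception raised.
2. `except` is skipped.
3. `else` runs (try completed without exception): `seq.append('V')` → seq = ['W', 'V'].
Result: ['W', 'V']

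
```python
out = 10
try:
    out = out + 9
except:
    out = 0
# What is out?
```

Step-by-step execution trace:
1. out starts at 10.
2. try: `out = out + 9` → out = 19. No exception raised.
3. `except` is skipped.
Result: 19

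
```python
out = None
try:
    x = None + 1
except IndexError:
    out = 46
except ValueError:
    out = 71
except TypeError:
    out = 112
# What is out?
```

Step-by-step execution trace:
1. `x = None + 1` raises TypeError.
2. `except IndexError` does not match TypeError; skipped.
3. `except ValueError` does not match TypeError; skipped.
4. `except TypeError` matches → out = 112.
Result: 112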